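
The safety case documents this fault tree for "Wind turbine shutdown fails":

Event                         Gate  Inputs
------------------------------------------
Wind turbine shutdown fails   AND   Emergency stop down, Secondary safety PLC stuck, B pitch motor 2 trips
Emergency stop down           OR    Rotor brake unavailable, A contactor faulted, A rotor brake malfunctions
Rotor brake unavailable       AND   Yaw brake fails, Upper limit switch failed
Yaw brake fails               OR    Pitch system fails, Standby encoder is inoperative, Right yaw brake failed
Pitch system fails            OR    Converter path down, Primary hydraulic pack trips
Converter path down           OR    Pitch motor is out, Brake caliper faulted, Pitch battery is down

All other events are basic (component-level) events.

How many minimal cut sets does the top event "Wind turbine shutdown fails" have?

Converter path down [OR]: union of children's cut sets → 3 cut set(s).
Pitch system fails [OR]: union of children's cut sets → 4 cut set(s).
Yaw brake fails [OR]: union of children's cut sets → 6 cut set(s).
Rotor brake unavailable [AND]: one cut set from each child combined → 6 × 1 = 6 cut set(s).
Emergency stop down [OR]: union of children's cut sets → 8 cut set(s).
Wind turbine shutdown fails [AND]: one cut set from each child combined → 8 × 1 × 1 = 8 cut set(s).
Minimal cut sets: {B pitch motor 2 trips, Pitch motor is out, Secondary safety PLC stuck, Upper limit switch failed}; {B pitch motor 2 trips, Brake caliper faulted, Secondary safety PLC stuck, Upper limit switch failed}; {B pitch motor 2 trips, Pitch battery is down, Secondary safety PLC stuck, Upper limit switch failed}; {B pitch motor 2 trips, Primary hydraulic pack trips, Secondary safety PLC stuck, Upper limit switch failed}; {B pitch motor 2 trips, Secondary safety PLC stuck, Standby encoder is inoperative, Upper limit switch failed}; {B pitch motor 2 trips, Right yaw brake failed, Secondary safety PLC stuck, Upper limit switch failed}; {A contactor faulted, B pitch motor 2 trips, Secondary safety PLC stuck}; {A rotor brake malfunctions, B pitch motor 2 trips, Secondary safety PLC stuck}.

8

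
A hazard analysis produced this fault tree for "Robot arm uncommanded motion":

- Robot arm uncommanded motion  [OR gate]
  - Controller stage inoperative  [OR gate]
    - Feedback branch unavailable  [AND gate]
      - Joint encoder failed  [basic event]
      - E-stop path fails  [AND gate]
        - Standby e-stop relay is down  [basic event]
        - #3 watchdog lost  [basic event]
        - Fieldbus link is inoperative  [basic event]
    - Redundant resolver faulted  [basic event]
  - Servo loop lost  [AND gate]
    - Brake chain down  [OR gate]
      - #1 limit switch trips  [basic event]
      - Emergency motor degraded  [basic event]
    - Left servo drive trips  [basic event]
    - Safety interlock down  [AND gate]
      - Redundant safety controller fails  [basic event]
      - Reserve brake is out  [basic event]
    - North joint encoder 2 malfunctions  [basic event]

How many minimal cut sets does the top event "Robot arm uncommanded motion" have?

E-stop path fails [AND]: one cut set from each child combined → 1 × 1 × 1 = 1 cut set(s).
Feedback branch unavailable [AND]: one cut set from each child combined → 1 × 1 = 1 cut set(s).
Controller stage inoperative [OR]: union of children's cut sets → 2 cut set(s).
Brake chain down [OR]: union of children's cut sets → 2 cut set(s).
Safety interlock down [AND]: one cut set from each child combined → 1 × 1 = 1 cut set(s).
Servo loop lost [AND]: one cut set from each child combined → 2 × 1 × 1 × 1 = 2 cut set(s).
Robot arm uncommanded motion [OR]: union of children's cut sets → 4 cut set(s).
Minimal cut sets: {#3 watchdog lost, Fieldbus link is inoperative, Joint encoder failed, Standby e-stop relay is down}; {Redundant resolver faulted}; {#1 limit switch trips, Left servo drive trips, North joint encoder 2 malfunctions, Redundant safety controller fails, Reserve brake is out}; {Emergency motor degraded, Left servo drive trips, North joint encoder 2 malfunctions, Redundant safety controller fails, Reserve brake is out}.

4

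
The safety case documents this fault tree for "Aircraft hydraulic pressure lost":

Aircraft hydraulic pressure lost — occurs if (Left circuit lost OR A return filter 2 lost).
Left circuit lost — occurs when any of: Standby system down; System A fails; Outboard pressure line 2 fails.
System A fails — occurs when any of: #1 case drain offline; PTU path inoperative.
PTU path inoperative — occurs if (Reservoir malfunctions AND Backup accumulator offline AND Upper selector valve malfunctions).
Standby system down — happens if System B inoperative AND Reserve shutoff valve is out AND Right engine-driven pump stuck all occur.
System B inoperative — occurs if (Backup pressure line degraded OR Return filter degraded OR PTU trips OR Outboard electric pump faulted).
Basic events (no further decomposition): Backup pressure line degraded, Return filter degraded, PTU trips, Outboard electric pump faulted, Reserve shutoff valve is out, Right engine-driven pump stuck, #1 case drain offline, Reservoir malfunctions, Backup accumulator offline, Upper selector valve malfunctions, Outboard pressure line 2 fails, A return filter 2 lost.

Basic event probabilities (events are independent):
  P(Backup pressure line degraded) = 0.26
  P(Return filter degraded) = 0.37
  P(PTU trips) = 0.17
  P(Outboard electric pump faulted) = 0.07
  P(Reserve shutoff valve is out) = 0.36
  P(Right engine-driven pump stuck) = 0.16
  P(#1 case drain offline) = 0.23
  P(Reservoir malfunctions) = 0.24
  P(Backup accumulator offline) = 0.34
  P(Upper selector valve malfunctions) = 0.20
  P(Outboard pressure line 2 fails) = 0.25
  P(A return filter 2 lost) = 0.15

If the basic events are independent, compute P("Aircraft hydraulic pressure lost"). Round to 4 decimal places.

P(System B inoperative) [OR] = 1 − (1−0.26) × (1−0.37) × (1−0.17) × (1−0.07) = 0.640140
P(Standby system down) [AND] = 0.640140 × 0.36 × 0.16 = 0.036872
P(PTU path inoperative) [AND] = 0.24 × 0.34 × 0.20 = 0.016320
P(System A fails) [OR] = 1 − (1−0.23) × (1−0.016320) = 0.242566
P(Left circuit lost) [OR] = 1 − (1−0.036872) × (1−0.242566) × (1−0.25) = 0.452871
P(Aircraft hydraulic pressure lost) [OR] = 1 − (1−0.452871) × (1−0.15) = 0.534940
Rounded to 4 decimal places: P(Aircraft hydraulic pressure lost) ≈ 0.5349.

0.5349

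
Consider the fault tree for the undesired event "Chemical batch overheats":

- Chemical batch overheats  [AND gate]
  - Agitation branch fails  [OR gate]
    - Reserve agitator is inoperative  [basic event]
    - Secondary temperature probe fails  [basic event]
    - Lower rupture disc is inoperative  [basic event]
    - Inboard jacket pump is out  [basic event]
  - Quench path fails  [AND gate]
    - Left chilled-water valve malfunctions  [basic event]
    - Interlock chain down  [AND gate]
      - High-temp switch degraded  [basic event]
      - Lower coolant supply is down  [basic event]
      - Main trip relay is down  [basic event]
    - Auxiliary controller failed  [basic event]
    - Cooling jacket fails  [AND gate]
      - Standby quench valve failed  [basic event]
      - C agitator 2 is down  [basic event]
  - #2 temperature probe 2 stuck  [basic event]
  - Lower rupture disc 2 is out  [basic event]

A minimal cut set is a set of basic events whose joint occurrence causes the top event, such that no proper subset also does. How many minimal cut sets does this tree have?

Agitation branch fails [OR]: union of children's cut sets → 4 cut set(s).
Interlock chain down [AND]: one cut set from each child combined → 1 × 1 × 1 = 1 cut set(s).
Cooling jacket fails [AND]: one cut set from each child combined → 1 × 1 = 1 cut set(s).
Quench path fails [AND]: one cut set from each child combined → 1 × 1 × 1 × 1 = 1 cut set(s).
Chemical batch overheats [AND]: one cut set from each child combined → 4 × 1 × 1 × 1 = 4 cut set(s).
Minimal cut sets: {#2 temperature probe 2 stuck, Auxiliary controller failed, C agitator 2 is down, High-temp switch degraded, Left chilled-water valve malfunctions, Lower coolant supply is down, Lower rupture disc 2 is out, Main trip relay is down, Reserve agitator is inoperative, Standby quench valve failed}; {#2 temperature probe 2 stuck, Auxiliary controller failed, C agitator 2 is down, High-temp switch degraded, Left chilled-water valve malfunctions, Lower coolant supply is down, Lower rupture disc 2 is out, Main trip relay is down, Secondary temperature probe fails, Standby quench valve failed}; {#2 temperature probe 2 stuck, Auxiliary controller failed, C agitator 2 is down, High-temp switch degraded, Left chilled-water valve malfunctions, Lower coolant supply is down, Lower rupture disc 2 is out, Lower rupture disc is inoperative, Main trip relay is down, Standby quench valve failed}; {#2 temperature probe 2 stuck, Auxiliary controller failed, C agitator 2 is down, High-temp switch degraded, Inboard jacket pump is out, Left chilled-water valve malfunctions, Lower coolant supply is down, Lower rupture disc 2 is out, Main trip relay is down, Standby quench valve failed}.

4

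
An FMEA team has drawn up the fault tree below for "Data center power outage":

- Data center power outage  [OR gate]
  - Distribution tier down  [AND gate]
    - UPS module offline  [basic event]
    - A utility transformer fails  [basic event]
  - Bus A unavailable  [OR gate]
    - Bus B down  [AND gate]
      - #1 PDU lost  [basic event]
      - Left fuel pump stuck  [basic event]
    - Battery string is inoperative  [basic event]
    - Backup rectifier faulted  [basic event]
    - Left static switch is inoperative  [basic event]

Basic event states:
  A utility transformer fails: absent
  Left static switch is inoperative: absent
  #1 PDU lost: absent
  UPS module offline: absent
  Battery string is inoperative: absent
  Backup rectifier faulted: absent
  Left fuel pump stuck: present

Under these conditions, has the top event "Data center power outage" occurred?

No

Distribution tier down [AND]: UPS module offline=not, A utility transformer fails=not → not all inputs occur → does not occur.
Bus B down [AND]: #1 PDU lost=not, Left fuel pump stuck=occurs → not all inputs occur → does not occur.
Bus A unavailable [OR]: Bus B down=not, Battery string is inoperative=not, Backup rectifier faulted=not, Left static switch is inoperative=not → no input occurs → does not occur.
Data center power outage [OR]: Distribution tier down=not, Bus A unavailable=not → no input occurs → does not occur.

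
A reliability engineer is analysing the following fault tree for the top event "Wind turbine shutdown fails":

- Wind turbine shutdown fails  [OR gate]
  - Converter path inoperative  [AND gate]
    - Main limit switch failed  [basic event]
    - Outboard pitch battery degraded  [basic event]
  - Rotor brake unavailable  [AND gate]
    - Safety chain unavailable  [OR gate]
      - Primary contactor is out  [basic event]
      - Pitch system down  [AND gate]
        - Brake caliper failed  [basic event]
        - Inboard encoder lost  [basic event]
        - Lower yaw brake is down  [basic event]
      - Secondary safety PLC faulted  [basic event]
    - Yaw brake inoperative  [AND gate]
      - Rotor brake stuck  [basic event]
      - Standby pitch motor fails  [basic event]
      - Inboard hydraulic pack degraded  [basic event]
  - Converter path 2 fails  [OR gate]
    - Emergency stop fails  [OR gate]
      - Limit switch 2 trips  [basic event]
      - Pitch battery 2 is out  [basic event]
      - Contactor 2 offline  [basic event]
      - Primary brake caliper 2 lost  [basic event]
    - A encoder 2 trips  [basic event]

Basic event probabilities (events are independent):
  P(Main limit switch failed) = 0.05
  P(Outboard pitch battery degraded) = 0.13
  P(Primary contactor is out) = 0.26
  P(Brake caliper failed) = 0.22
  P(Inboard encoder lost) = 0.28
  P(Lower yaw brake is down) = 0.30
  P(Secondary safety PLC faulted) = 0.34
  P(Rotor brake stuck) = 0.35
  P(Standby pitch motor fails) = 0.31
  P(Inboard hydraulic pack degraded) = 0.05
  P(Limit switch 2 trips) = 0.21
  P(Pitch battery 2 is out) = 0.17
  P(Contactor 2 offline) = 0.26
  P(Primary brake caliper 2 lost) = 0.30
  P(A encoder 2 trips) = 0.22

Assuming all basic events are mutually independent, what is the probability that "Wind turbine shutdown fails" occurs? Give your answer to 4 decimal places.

0.7375

P(Converter path inoperative) [AND] = 0.05 × 0.13 = 0.006500
P(Pitch system down) [AND] = 0.22 × 0.28 × 0.30 = 0.018480
P(Safety chain unavailable) [OR] = 1 − (1−0.26) × (1−0.018480) × (1−0.34) = 0.520626
P(Yaw brake inoperative) [AND] = 0.35 × 0.31 × 0.05 = 0.005425
P(Rotor brake unavailable) [AND] = 0.520626 × 0.005425 = 0.002824
P(Emergency stop fails) [OR] = 1 − (1−0.21) × (1−0.17) × (1−0.26) × (1−0.30) = 0.660347
P(Converter path 2 fails) [OR] = 1 − (1−0.660347) × (1−0.22) = 0.735071
P(Wind turbine shutdown fails) [OR] = 1 − (1−0.006500) × (1−0.002824) × (1−0.735071) = 0.737536
Rounded to 4 decimal places: P(Wind turbine shutdown fails) ≈ 0.7375.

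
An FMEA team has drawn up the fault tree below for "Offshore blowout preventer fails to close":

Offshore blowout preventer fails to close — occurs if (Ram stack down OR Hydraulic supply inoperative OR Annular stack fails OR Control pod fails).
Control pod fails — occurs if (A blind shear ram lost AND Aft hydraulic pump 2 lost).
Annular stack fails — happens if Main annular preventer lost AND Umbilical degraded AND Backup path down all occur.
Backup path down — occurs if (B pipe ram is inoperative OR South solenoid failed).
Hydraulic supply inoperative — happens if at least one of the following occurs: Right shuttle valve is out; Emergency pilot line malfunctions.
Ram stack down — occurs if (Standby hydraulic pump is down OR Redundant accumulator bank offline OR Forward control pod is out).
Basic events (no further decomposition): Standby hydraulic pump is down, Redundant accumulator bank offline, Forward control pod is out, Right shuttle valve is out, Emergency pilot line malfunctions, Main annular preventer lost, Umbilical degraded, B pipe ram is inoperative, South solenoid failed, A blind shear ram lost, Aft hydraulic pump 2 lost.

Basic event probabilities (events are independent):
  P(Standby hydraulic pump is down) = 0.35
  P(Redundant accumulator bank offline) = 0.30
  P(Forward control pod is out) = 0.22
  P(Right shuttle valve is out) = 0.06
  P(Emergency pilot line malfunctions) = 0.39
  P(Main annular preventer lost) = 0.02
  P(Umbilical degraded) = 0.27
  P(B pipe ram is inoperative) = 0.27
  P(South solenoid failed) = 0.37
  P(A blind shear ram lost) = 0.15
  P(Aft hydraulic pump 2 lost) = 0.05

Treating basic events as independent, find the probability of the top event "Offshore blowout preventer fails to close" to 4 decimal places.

P(Ram stack down) [OR] = 1 − (1−0.35) × (1−0.30) × (1−0.22) = 0.645100
P(Hydraulic supply inoperative) [OR] = 1 − (1−0.06) × (1−0.39) = 0.426600
P(Backup path down) [OR] = 1 − (1−0.27) × (1−0.37) = 0.540100
P(Annular stack fails) [AND] = 0.02 × 0.27 × 0.540100 = 0.002917
P(Control pod fails) [AND] = 0.15 × 0.05 = 0.007500
P(Offshore blowout preventer fails to close) [OR] = 1 − (1−0.645100) × (1−0.426600) × (1−0.002917) × (1−0.007500) = 0.798616
Rounded to 4 decimal places: P(Offshore blowout preventer fails to close) ≈ 0.7986.

0.7986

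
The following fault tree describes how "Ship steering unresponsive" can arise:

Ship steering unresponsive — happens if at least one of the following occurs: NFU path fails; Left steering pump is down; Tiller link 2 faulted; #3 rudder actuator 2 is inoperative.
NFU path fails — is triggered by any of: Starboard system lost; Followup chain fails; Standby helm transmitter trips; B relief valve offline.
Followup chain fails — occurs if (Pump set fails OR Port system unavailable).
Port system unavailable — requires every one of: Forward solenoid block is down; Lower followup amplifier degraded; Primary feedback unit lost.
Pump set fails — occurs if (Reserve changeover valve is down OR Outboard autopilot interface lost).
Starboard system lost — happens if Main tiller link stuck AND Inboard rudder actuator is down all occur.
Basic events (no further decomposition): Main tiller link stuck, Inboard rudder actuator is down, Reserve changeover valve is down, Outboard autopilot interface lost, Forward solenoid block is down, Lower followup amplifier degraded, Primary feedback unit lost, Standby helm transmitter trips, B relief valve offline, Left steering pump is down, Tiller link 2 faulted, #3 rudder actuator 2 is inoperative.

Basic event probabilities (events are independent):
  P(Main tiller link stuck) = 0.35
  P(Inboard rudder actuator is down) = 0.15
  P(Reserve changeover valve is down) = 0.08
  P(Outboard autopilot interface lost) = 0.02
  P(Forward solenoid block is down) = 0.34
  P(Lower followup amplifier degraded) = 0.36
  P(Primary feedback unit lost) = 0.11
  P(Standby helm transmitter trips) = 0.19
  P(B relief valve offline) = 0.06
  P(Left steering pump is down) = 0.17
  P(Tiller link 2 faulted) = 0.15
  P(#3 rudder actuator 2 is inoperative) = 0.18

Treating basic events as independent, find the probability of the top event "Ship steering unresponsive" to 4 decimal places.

0.6288

P(Starboard system lost) [AND] = 0.35 × 0.15 = 0.052500
P(Pump set fails) [OR] = 1 − (1−0.08) × (1−0.02) = 0.098400
P(Port system unavailable) [AND] = 0.34 × 0.36 × 0.11 = 0.013464
P(Followup chain fails) [OR] = 1 − (1−0.098400) × (1−0.013464) = 0.110539
P(NFU path fails) [OR] = 1 − (1−0.052500) × (1−0.110539) × (1−0.19) × (1−0.06) = 0.358319
P(Ship steering unresponsive) [OR] = 1 − (1−0.358319) × (1−0.17) × (1−0.15) × (1−0.18) = 0.628781
Rounded to 4 decimal places: P(Ship steering unresponsive) ≈ 0.6288.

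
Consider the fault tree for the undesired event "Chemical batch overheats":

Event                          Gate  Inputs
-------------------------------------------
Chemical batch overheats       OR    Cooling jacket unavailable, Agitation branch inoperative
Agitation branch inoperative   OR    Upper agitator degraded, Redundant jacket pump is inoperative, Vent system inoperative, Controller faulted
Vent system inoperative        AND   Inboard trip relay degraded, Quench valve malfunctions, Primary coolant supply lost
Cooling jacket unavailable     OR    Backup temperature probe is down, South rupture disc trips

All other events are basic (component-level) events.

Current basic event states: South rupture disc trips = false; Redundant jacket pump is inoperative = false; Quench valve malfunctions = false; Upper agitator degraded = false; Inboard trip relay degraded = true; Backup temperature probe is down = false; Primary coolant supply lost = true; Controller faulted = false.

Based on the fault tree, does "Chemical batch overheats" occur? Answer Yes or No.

No

Cooling jacket unavailable [OR]: Backup temperature probe is down=not, South rupture disc trips=not → no input occurs → does not occur.
Vent system inoperative [AND]: Inboard trip relay degraded=occurs, Quench valve malfunctions=not, Primary coolant supply lost=occurs → not all inputs occur → does not occur.
Agitation branch inoperative [OR]: Upper agitator degraded=not, Redundant jacket pump is inoperative=not, Vent system inoperative=not, Controller faulted=not → no input occurs → does not occur.
Chemical batch overheats [OR]: Cooling jacket unavailable=not, Agitation branch inoperative=not → no input occurs → does not occur.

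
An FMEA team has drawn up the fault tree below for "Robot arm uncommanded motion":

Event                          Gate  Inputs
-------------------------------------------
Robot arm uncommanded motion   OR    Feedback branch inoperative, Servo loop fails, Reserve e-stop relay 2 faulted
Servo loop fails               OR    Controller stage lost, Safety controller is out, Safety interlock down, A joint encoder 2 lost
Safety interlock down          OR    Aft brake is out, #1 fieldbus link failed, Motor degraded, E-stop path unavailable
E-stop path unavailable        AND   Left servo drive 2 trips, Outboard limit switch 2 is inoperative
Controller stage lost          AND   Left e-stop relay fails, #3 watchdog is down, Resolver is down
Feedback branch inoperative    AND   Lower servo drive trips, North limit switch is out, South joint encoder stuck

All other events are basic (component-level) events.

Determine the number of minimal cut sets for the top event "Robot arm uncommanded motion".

Feedback branch inoperative [AND]: one cut set from each child combined → 1 × 1 × 1 = 1 cut set(s).
Controller stage lost [AND]: one cut set from each child combined → 1 × 1 × 1 = 1 cut set(s).
E-stop path unavailable [AND]: one cut set from each child combined → 1 × 1 = 1 cut set(s).
Safety interlock down [OR]: union of children's cut sets → 4 cut set(s).
Servo loop fails [OR]: union of children's cut sets → 7 cut set(s).
Robot arm uncommanded motion [OR]: union of children's cut sets → 9 cut set(s).
Minimal cut sets: {Lower servo drive trips, North limit switch is out, South joint encoder stuck}; {#3 watchdog is down, Left e-stop relay fails, Resolver is down}; {Safety controller is out}; {Aft brake is out}; {#1 fieldbus link failed}; {Motor degraded}; {Left servo drive 2 trips, Outboard limit switch 2 is inoperative}; {A joint encoder 2 lost}; {Reserve e-stop relay 2 faulted}.

9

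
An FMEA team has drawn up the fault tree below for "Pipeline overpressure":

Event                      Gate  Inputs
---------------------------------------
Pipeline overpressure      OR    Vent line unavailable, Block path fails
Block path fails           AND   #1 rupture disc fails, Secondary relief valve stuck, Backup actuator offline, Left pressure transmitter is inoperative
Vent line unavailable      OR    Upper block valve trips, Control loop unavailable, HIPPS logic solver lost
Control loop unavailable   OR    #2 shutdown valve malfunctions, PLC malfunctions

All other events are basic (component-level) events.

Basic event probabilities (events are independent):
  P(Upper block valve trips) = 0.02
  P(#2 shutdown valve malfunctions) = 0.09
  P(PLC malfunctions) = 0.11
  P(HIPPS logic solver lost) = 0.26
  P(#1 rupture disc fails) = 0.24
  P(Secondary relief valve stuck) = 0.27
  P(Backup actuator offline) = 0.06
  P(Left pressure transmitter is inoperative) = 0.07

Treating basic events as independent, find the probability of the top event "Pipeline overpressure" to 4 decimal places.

0.4128

P(Control loop unavailable) [OR] = 1 − (1−0.09) × (1−0.11) = 0.190100
P(Vent line unavailable) [OR] = 1 − (1−0.02) × (1−0.190100) × (1−0.26) = 0.412661
P(Block path fails) [AND] = 0.24 × 0.27 × 0.06 × 0.07 = 0.000272
P(Pipeline overpressure) [OR] = 1 − (1−0.412661) × (1−0.000272) = 0.412821
Rounded to 4 decimal places: P(Pipeline overpressure) ≈ 0.4128.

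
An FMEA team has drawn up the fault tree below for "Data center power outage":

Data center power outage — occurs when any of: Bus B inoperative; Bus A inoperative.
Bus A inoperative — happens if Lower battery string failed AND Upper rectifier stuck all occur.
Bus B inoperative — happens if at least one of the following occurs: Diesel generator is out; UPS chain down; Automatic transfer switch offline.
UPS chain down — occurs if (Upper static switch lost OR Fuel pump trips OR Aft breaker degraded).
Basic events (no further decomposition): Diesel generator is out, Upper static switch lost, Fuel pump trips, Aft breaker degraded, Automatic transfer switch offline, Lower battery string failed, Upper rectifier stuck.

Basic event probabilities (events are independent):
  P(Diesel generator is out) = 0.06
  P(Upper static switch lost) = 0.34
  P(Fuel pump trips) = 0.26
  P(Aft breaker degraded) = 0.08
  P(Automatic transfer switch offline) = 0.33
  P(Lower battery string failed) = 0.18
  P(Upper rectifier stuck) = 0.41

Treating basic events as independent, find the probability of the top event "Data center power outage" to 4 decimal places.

P(UPS chain down) [OR] = 1 − (1−0.34) × (1−0.26) × (1−0.08) = 0.550672
P(Bus B inoperative) [OR] = 1 − (1−0.06) × (1−0.550672) × (1−0.33) = 0.717013
P(Bus A inoperative) [AND] = 0.18 × 0.41 = 0.073800
P(Data center power outage) [OR] = 1 − (1−0.717013) × (1−0.073800) = 0.737897
Rounded to 4 decimal places: P(Data center power outage) ≈ 0.7379.

0.7379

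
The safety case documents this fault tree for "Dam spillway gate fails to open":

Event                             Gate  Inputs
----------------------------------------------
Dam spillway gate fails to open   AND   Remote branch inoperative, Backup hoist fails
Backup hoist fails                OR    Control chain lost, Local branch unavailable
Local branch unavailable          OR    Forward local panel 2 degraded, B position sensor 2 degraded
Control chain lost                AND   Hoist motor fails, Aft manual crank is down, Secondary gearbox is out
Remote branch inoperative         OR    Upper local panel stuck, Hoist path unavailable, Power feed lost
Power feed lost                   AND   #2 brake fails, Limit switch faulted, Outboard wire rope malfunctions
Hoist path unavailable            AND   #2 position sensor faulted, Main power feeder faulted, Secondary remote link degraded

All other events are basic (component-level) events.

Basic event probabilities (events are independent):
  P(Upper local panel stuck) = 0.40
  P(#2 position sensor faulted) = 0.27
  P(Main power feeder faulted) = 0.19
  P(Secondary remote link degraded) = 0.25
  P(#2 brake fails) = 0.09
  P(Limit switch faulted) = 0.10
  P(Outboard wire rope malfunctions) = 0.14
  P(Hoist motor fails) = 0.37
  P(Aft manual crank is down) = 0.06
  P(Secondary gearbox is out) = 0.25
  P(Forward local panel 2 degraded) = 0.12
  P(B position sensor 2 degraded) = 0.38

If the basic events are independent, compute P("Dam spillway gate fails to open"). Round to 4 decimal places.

0.1868

P(Hoist path unavailable) [AND] = 0.27 × 0.19 × 0.25 = 0.012825
P(Power feed lost) [AND] = 0.09 × 0.10 × 0.14 = 0.001260
P(Remote branch inoperative) [OR] = 1 − (1−0.40) × (1−0.012825) × (1−0.001260) = 0.408441
P(Control chain lost) [AND] = 0.37 × 0.06 × 0.25 = 0.005550
P(Local branch unavailable) [OR] = 1 − (1−0.12) × (1−0.38) = 0.454400
P(Backup hoist fails) [OR] = 1 − (1−0.005550) × (1−0.454400) = 0.457428
P(Dam spillway gate fails to open) [AND] = 0.408441 × 0.457428 = 0.186832
Rounded to 4 decimal places: P(Dam spillway gate fails to open) ≈ 0.1868.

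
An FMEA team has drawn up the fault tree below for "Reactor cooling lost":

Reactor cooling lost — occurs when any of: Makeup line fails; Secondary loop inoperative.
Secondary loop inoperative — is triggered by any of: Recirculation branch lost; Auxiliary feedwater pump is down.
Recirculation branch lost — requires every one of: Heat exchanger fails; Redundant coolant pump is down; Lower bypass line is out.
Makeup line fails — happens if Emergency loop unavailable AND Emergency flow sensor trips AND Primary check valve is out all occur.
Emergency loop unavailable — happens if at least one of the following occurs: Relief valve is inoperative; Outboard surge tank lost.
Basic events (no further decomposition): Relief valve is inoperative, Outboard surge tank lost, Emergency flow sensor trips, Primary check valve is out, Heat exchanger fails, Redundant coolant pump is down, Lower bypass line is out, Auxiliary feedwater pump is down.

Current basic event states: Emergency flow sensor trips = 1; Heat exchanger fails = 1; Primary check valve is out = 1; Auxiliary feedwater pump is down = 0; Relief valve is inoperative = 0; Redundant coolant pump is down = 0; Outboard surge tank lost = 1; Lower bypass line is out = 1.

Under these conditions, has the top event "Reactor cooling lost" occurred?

Yes

Emergency loop unavailable [OR]: Relief valve is inoperative=not, Outboard surge tank lost=occurs → at least one input occurs → occurs.
Makeup line fails [AND]: Emergency loop unavailable=occurs, Emergency flow sensor trips=occurs, Primary check valve is out=occurs → all inputs occur → occurs.
Recirculation branch lost [AND]: Heat exchanger fails=occurs, Redundant coolant pump is down=not, Lower bypass line is out=occurs → not all inputs occur → does not occur.
Secondary loop inoperative [OR]: Recirculation branch lost=not, Auxiliary feedwater pump is down=not → no input occurs → does not occur.
Reactor cooling lost [OR]: Makeup line fails=occurs, Secondary loop inoperative=not → at least one input occurs → occurs.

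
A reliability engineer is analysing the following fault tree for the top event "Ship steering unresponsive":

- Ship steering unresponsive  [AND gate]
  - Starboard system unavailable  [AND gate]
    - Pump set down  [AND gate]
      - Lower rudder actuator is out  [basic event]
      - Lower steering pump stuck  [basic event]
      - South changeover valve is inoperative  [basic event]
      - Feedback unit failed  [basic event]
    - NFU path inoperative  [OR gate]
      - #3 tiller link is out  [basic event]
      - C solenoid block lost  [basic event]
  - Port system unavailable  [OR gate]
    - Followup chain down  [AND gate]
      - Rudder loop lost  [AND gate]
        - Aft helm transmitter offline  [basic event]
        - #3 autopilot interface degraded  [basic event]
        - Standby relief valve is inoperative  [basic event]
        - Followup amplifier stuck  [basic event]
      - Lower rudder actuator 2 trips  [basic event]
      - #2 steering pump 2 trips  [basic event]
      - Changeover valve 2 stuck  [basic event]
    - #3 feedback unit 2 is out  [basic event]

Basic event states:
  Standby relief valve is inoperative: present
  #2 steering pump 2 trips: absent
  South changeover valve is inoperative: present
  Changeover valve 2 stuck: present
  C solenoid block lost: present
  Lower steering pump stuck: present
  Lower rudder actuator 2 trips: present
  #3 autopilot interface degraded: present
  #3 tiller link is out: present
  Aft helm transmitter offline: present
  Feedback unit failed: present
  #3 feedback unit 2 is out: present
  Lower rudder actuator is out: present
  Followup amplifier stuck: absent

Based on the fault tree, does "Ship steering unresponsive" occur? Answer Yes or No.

Yes

Pump set down [AND]: Lower rudder actuator is out=occurs, Lower steering pump stuck=occurs, South changeover valve is inoperative=occurs, Feedback unit failed=occurs → all inputs occur → occurs.
NFU path inoperative [OR]: #3 tiller link is out=occurs, C solenoid block lost=occurs → at least one input occurs → occurs.
Starboard system unavailable [AND]: Pump set down=occurs, NFU path inoperative=occurs → all inputs occur → occurs.
Rudder loop lost [AND]: Aft helm transmitter offline=occurs, #3 autopilot interface degraded=occurs, Standby relief valve is inoperative=occurs, Followup amplifier stuck=not → not all inputs occur → does not occur.
Followup chain down [AND]: Rudder loop lost=not, Lower rudder actuator 2 trips=occurs, #2 steering pump 2 trips=not, Changeover valve 2 stuck=occurs → not all inputs occur → does not occur.
Port system unavailable [OR]: Followup chain down=not, #3 feedback unit 2 is out=occurs → at least one input occurs → occurs.
Ship steering unresponsive [AND]: Starboard system unavailable=occurs, Port system unavailable=occurs → all inputs occur → occurs.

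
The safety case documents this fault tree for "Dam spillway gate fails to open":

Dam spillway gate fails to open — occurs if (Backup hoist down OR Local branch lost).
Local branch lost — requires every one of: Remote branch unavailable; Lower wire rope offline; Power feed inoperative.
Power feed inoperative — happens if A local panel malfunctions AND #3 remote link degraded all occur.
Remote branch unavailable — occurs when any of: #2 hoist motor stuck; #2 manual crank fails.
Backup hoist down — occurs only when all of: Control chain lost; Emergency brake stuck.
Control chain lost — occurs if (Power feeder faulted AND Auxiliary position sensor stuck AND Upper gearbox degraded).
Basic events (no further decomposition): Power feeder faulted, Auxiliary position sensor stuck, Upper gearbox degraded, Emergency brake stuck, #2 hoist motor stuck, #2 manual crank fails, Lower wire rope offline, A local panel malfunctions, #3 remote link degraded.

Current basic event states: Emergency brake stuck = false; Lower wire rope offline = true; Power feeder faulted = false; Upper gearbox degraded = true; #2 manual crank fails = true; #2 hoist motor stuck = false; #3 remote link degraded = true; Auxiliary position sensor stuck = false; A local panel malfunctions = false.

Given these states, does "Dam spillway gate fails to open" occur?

Control chain lost [AND]: Power feeder faulted=not, Auxiliary position sensor stuck=not, Upper gearbox degraded=occurs → not all inputs occur → does not occur.
Backup hoist down [AND]: Control chain lost=not, Emergency brake stuck=not → not all inputs occur → does not occur.
Remote branch unavailable [OR]: #2 hoist motor stuck=not, #2 manual crank fails=occurs → at least one input occurs → occurs.
Power feed inoperative [AND]: A local panel malfunctions=not, #3 remote link degraded=occurs → not all inputs occur → does not occur.
Local branch lost [AND]: Remote branch unavailable=occurs, Lower wire rope offline=occurs, Power feed inoperative=not → not all inputs occur → does not occur.
Dam spillway gate fails to open [OR]: Backup hoist down=not, Local branch lost=not → no input occurs → does not occur.

No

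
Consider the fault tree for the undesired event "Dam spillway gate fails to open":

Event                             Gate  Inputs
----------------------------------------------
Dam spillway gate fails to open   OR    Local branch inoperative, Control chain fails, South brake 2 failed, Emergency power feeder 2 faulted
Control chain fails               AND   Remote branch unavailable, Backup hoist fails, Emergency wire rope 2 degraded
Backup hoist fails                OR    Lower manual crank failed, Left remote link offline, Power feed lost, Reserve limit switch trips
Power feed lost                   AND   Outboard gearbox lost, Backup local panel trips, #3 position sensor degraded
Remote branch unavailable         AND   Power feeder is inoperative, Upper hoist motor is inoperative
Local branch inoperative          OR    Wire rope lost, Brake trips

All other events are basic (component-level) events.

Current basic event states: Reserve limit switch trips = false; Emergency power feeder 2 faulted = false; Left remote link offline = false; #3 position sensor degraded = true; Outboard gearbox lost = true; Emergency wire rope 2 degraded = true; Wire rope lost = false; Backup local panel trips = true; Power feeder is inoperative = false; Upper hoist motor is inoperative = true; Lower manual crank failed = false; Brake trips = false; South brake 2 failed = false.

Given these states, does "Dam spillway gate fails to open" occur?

Local branch inoperative [OR]: Wire rope lost=not, Brake trips=not → no input occurs → does not occur.
Remote branch unavailable [AND]: Power feeder is inoperative=not, Upper hoist motor is inoperative=occurs → not all inputs occur → does not occur.
Power feed lost [AND]: Outboard gearbox lost=occurs, Backup local panel trips=occurs, #3 position sensor degraded=occurs → all inputs occur → occurs.
Backup hoist fails [OR]: Lower manual crank failed=not, Left remote link offline=not, Power feed lost=occurs, Reserve limit switch trips=not → at least one input occurs → occurs.
Control chain fails [AND]: Remote branch unavailable=not, Backup hoist fails=occurs, Emergency wire rope 2 degraded=occurs → not all inputs occur → does not occur.
Dam spillway gate fails to open [OR]: Local branch inoperative=not, Control chain fails=not, South brake 2 failed=not, Emergency power feeder 2 faulted=not → no input occurs → does not occur.

No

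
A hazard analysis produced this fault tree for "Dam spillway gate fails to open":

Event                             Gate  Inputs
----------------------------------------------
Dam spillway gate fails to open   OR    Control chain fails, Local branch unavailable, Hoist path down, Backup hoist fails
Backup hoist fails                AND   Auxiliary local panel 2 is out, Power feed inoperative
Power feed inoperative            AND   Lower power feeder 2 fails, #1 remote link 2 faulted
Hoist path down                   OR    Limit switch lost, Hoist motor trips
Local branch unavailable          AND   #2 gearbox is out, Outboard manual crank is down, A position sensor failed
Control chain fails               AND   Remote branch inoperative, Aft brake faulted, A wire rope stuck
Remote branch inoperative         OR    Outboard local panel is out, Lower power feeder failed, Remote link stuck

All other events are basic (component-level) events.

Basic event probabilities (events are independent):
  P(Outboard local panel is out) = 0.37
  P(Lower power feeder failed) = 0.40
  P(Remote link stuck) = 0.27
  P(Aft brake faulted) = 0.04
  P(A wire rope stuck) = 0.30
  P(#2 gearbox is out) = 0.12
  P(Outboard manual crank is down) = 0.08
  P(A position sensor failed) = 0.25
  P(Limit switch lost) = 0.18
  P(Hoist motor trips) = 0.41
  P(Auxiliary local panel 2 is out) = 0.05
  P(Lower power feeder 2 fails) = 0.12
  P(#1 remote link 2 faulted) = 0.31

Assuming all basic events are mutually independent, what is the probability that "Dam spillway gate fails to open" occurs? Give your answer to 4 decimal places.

P(Remote branch inoperative) [OR] = 1 − (1−0.37) × (1−0.40) × (1−0.27) = 0.724060
P(Control chain fails) [AND] = 0.724060 × 0.04 × 0.30 = 0.008689
P(Local branch unavailable) [AND] = 0.12 × 0.08 × 0.25 = 0.002400
P(Hoist path down) [OR] = 1 − (1−0.18) × (1−0.41) = 0.516200
P(Power feed inoperative) [AND] = 0.12 × 0.31 = 0.037200
P(Backup hoist fails) [AND] = 0.05 × 0.037200 = 0.001860
P(Dam spillway gate fails to open) [OR] = 1 − (1−0.008689) × (1−0.002400) × (1−0.516200) × (1−0.001860) = 0.522445
Rounded to 4 decimal places: P(Dam spillway gate fails to open) ≈ 0.5224.

0.5224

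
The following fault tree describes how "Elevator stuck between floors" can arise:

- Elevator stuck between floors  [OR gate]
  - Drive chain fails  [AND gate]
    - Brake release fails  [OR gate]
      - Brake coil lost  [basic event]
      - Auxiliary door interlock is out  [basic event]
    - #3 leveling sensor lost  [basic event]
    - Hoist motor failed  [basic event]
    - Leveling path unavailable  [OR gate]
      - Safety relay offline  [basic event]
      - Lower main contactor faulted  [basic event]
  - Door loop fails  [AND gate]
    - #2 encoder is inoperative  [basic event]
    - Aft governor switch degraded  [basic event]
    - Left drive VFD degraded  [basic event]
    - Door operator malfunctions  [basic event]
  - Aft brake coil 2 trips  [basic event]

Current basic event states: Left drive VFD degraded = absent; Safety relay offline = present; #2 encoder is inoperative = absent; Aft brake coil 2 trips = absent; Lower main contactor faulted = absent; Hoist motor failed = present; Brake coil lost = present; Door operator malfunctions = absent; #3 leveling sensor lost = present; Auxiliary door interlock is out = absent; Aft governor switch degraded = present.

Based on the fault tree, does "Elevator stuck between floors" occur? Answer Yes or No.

Brake release fails [OR]: Brake coil lost=occurs, Auxiliary door interlock is out=not → at least one input occurs → occurs.
Leveling path unavailable [OR]: Safety relay offline=occurs, Lower main contactor faulted=not → at least one input occurs → occurs.
Drive chain fails [AND]: Brake release fails=occurs, #3 leveling sensor lost=occurs, Hoist motor failed=occurs, Leveling path unavailable=occurs → all inputs occur → occurs.
Door loop fails [AND]: #2 encoder is inoperative=not, Aft governor switch degraded=occurs, Left drive VFD degraded=not, Door operator malfunctions=not → not all inputs occur → does not occur.
Elevator stuck between floors [OR]: Drive chain fails=occurs, Door loop fails=not, Aft brake coil 2 trips=not → at least one input occurs → occurs.

Yes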